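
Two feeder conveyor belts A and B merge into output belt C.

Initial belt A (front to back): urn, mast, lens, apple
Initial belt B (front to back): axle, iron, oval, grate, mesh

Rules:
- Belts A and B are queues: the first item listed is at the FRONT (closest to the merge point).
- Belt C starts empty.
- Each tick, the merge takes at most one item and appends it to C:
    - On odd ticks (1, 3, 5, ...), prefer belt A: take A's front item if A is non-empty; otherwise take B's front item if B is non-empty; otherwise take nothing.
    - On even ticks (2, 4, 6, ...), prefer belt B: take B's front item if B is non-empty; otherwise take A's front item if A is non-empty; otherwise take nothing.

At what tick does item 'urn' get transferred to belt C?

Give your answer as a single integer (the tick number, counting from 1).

Answer: 1

Derivation:
Tick 1: prefer A, take urn from A; A=[mast,lens,apple] B=[axle,iron,oval,grate,mesh] C=[urn]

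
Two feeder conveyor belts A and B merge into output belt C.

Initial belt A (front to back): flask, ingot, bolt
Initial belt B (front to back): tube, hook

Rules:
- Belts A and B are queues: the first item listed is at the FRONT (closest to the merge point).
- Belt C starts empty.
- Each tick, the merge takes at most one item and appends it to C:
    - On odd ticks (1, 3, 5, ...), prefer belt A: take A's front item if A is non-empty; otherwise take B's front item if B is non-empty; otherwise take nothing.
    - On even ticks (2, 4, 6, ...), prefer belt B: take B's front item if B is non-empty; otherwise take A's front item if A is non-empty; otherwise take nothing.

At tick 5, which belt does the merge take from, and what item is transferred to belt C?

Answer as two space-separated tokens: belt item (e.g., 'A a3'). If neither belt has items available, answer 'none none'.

Tick 1: prefer A, take flask from A; A=[ingot,bolt] B=[tube,hook] C=[flask]
Tick 2: prefer B, take tube from B; A=[ingot,bolt] B=[hook] C=[flask,tube]
Tick 3: prefer A, take ingot from A; A=[bolt] B=[hook] C=[flask,tube,ingot]
Tick 4: prefer B, take hook from B; A=[bolt] B=[-] C=[flask,tube,ingot,hook]
Tick 5: prefer A, take bolt from A; A=[-] B=[-] C=[flask,tube,ingot,hook,bolt]

Answer: A bolt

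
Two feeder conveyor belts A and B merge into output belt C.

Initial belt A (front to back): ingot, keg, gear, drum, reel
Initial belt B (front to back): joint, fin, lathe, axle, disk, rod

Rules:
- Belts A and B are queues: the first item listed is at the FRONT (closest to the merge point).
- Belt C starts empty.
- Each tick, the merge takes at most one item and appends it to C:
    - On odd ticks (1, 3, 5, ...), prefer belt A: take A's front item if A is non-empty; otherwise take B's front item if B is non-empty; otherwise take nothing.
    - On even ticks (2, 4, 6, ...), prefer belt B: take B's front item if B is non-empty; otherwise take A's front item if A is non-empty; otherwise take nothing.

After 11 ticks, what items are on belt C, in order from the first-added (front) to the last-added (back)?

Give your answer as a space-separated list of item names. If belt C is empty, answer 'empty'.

Tick 1: prefer A, take ingot from A; A=[keg,gear,drum,reel] B=[joint,fin,lathe,axle,disk,rod] C=[ingot]
Tick 2: prefer B, take joint from B; A=[keg,gear,drum,reel] B=[fin,lathe,axle,disk,rod] C=[ingot,joint]
Tick 3: prefer A, take keg from A; A=[gear,drum,reel] B=[fin,lathe,axle,disk,rod] C=[ingot,joint,keg]
Tick 4: prefer B, take fin from B; A=[gear,drum,reel] B=[lathe,axle,disk,rod] C=[ingot,joint,keg,fin]
Tick 5: prefer A, take gear from A; A=[drum,reel] B=[lathe,axle,disk,rod] C=[ingot,joint,keg,fin,gear]
Tick 6: prefer B, take lathe from B; A=[drum,reel] B=[axle,disk,rod] C=[ingot,joint,keg,fin,gear,lathe]
Tick 7: prefer A, take drum from A; A=[reel] B=[axle,disk,rod] C=[ingot,joint,keg,fin,gear,lathe,drum]
Tick 8: prefer B, take axle from B; A=[reel] B=[disk,rod] C=[ingot,joint,keg,fin,gear,lathe,drum,axle]
Tick 9: prefer A, take reel from A; A=[-] B=[disk,rod] C=[ingot,joint,keg,fin,gear,lathe,drum,axle,reel]
Tick 10: prefer B, take disk from B; A=[-] B=[rod] C=[ingot,joint,keg,fin,gear,lathe,drum,axle,reel,disk]
Tick 11: prefer A, take rod from B; A=[-] B=[-] C=[ingot,joint,keg,fin,gear,lathe,drum,axle,reel,disk,rod]

Answer: ingot joint keg fin gear lathe drum axle reel disk rod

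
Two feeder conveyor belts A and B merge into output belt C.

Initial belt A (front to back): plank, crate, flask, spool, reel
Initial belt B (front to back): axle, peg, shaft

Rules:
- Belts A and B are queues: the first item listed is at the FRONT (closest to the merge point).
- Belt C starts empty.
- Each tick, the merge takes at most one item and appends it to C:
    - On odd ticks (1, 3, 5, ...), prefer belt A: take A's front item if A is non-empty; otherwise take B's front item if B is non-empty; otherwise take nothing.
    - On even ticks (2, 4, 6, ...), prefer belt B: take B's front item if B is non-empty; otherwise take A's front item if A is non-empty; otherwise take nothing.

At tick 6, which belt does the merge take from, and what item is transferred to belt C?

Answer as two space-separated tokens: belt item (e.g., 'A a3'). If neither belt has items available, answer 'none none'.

Tick 1: prefer A, take plank from A; A=[crate,flask,spool,reel] B=[axle,peg,shaft] C=[plank]
Tick 2: prefer B, take axle from B; A=[crate,flask,spool,reel] B=[peg,shaft] C=[plank,axle]
Tick 3: prefer A, take crate from A; A=[flask,spool,reel] B=[peg,shaft] C=[plank,axle,crate]
Tick 4: prefer B, take peg from B; A=[flask,spool,reel] B=[shaft] C=[plank,axle,crate,peg]
Tick 5: prefer A, take flask from A; A=[spool,reel] B=[shaft] C=[plank,axle,crate,peg,flask]
Tick 6: prefer B, take shaft from B; A=[spool,reel] B=[-] C=[plank,axle,crate,peg,flask,shaft]

Answer: B shaft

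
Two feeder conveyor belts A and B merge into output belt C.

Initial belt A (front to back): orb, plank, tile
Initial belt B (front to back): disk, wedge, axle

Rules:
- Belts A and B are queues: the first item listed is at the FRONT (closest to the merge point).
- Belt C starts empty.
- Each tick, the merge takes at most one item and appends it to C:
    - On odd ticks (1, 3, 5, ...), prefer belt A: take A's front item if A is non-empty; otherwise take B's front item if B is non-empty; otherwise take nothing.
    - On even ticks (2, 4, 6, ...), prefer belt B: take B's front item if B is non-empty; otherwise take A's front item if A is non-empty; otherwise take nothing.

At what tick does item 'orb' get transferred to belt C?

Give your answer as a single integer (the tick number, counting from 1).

Answer: 1

Derivation:
Tick 1: prefer A, take orb from A; A=[plank,tile] B=[disk,wedge,axle] C=[orb]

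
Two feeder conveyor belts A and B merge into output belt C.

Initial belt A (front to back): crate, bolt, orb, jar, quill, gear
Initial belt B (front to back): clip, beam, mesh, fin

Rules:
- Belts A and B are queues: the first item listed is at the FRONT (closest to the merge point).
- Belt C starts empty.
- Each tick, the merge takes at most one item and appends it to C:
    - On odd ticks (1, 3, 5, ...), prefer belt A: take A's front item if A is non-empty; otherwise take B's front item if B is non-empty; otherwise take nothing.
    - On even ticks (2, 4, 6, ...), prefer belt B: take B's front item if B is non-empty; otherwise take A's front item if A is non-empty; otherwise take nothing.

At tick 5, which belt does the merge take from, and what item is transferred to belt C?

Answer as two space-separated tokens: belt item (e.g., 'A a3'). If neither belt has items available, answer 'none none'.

Answer: A orb

Derivation:
Tick 1: prefer A, take crate from A; A=[bolt,orb,jar,quill,gear] B=[clip,beam,mesh,fin] C=[crate]
Tick 2: prefer B, take clip from B; A=[bolt,orb,jar,quill,gear] B=[beam,mesh,fin] C=[crate,clip]
Tick 3: prefer A, take bolt from A; A=[orb,jar,quill,gear] B=[beam,mesh,fin] C=[crate,clip,bolt]
Tick 4: prefer B, take beam from B; A=[orb,jar,quill,gear] B=[mesh,fin] C=[crate,clip,bolt,beam]
Tick 5: prefer A, take orb from A; A=[jar,quill,gear] B=[mesh,fin] C=[crate,clip,bolt,beam,orb]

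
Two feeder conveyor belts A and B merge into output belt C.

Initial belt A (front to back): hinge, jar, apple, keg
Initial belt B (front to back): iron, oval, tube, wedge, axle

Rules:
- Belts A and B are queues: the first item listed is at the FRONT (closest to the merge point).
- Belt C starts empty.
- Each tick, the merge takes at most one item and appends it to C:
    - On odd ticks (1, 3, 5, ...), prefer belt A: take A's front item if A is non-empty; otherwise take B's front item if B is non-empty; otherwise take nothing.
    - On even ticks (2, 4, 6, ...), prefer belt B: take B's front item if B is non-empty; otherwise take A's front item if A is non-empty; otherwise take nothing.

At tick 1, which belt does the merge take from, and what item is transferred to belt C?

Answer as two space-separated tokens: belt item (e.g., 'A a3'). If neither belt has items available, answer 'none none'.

Tick 1: prefer A, take hinge from A; A=[jar,apple,keg] B=[iron,oval,tube,wedge,axle] C=[hinge]

Answer: A hinge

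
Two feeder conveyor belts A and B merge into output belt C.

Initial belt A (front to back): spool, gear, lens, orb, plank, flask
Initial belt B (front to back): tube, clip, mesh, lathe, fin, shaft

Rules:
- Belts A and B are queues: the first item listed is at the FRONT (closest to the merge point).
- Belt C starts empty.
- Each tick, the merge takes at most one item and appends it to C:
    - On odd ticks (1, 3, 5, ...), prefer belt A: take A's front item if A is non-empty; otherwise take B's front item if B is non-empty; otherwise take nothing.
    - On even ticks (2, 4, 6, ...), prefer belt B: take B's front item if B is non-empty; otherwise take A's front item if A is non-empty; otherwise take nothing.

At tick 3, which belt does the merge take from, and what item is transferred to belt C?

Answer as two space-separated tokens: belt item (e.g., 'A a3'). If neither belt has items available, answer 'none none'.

Answer: A gear

Derivation:
Tick 1: prefer A, take spool from A; A=[gear,lens,orb,plank,flask] B=[tube,clip,mesh,lathe,fin,shaft] C=[spool]
Tick 2: prefer B, take tube from B; A=[gear,lens,orb,plank,flask] B=[clip,mesh,lathe,fin,shaft] C=[spool,tube]
Tick 3: prefer A, take gear from A; A=[lens,orb,plank,flask] B=[clip,mesh,lathe,fin,shaft] C=[spool,tube,gear]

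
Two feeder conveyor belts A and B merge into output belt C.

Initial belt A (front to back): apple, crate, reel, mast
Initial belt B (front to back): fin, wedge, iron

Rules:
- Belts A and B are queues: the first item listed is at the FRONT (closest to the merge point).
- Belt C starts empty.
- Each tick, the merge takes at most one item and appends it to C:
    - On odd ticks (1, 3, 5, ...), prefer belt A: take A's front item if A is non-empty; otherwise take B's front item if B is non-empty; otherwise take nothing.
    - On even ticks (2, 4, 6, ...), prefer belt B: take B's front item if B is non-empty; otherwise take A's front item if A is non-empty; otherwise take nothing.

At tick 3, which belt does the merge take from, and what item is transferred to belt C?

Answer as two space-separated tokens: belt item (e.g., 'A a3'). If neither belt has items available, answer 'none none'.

Answer: A crate

Derivation:
Tick 1: prefer A, take apple from A; A=[crate,reel,mast] B=[fin,wedge,iron] C=[apple]
Tick 2: prefer B, take fin from B; A=[crate,reel,mast] B=[wedge,iron] C=[apple,fin]
Tick 3: prefer A, take crate from A; A=[reel,mast] B=[wedge,iron] C=[apple,fin,crate]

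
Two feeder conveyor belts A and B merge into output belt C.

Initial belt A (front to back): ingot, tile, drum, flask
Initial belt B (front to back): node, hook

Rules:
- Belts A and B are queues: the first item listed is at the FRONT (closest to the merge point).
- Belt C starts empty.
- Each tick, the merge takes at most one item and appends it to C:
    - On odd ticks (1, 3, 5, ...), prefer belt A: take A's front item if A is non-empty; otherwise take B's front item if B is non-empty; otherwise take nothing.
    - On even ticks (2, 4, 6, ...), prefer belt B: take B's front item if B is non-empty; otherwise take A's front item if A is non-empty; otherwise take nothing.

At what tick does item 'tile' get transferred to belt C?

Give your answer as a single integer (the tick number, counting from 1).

Tick 1: prefer A, take ingot from A; A=[tile,drum,flask] B=[node,hook] C=[ingot]
Tick 2: prefer B, take node from B; A=[tile,drum,flask] B=[hook] C=[ingot,node]
Tick 3: prefer A, take tile from A; A=[drum,flask] B=[hook] C=[ingot,node,tile]

Answer: 3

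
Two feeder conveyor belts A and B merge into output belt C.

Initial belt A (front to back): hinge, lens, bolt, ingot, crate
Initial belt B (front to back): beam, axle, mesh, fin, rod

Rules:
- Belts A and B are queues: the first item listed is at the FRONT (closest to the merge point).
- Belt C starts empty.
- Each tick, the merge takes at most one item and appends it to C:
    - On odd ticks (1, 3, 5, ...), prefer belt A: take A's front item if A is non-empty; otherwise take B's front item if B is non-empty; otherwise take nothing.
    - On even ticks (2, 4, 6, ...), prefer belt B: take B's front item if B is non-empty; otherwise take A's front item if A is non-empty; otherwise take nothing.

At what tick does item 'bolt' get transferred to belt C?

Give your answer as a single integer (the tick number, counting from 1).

Answer: 5

Derivation:
Tick 1: prefer A, take hinge from A; A=[lens,bolt,ingot,crate] B=[beam,axle,mesh,fin,rod] C=[hinge]
Tick 2: prefer B, take beam from B; A=[lens,bolt,ingot,crate] B=[axle,mesh,fin,rod] C=[hinge,beam]
Tick 3: prefer A, take lens from A; A=[bolt,ingot,crate] B=[axle,mesh,fin,rod] C=[hinge,beam,lens]
Tick 4: prefer B, take axle from B; A=[bolt,ingot,crate] B=[mesh,fin,rod] C=[hinge,beam,lens,axle]
Tick 5: prefer A, take bolt from A; A=[ingot,crate] B=[mesh,fin,rod] C=[hinge,beam,lens,axle,bolt]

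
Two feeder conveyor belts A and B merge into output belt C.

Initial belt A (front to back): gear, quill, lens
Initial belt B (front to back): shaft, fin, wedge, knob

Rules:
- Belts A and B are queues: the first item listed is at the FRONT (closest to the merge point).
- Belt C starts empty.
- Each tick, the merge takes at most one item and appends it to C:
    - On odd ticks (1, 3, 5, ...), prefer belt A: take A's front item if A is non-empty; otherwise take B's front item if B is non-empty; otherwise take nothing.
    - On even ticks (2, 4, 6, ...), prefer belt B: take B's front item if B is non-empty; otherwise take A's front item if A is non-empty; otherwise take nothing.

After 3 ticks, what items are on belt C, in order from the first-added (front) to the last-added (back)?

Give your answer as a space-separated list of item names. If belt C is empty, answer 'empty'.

Answer: gear shaft quill

Derivation:
Tick 1: prefer A, take gear from A; A=[quill,lens] B=[shaft,fin,wedge,knob] C=[gear]
Tick 2: prefer B, take shaft from B; A=[quill,lens] B=[fin,wedge,knob] C=[gear,shaft]
Tick 3: prefer A, take quill from A; A=[lens] B=[fin,wedge,knob] C=[gear,shaft,quill]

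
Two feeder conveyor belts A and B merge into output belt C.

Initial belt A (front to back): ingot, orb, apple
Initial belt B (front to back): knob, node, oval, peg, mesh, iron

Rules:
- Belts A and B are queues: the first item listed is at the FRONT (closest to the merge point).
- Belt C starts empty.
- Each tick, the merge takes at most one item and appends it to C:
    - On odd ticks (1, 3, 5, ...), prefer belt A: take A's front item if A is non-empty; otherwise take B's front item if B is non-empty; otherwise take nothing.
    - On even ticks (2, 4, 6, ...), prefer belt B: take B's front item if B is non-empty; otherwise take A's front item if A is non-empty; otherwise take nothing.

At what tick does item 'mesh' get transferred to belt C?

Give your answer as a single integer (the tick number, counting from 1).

Answer: 8

Derivation:
Tick 1: prefer A, take ingot from A; A=[orb,apple] B=[knob,node,oval,peg,mesh,iron] C=[ingot]
Tick 2: prefer B, take knob from B; A=[orb,apple] B=[node,oval,peg,mesh,iron] C=[ingot,knob]
Tick 3: prefer A, take orb from A; A=[apple] B=[node,oval,peg,mesh,iron] C=[ingot,knob,orb]
Tick 4: prefer B, take node from B; A=[apple] B=[oval,peg,mesh,iron] C=[ingot,knob,orb,node]
Tick 5: prefer A, take apple from A; A=[-] B=[oval,peg,mesh,iron] C=[ingot,knob,orb,node,apple]
Tick 6: prefer B, take oval from B; A=[-] B=[peg,mesh,iron] C=[ingot,knob,orb,node,apple,oval]
Tick 7: prefer A, take peg from B; A=[-] B=[mesh,iron] C=[ingot,knob,orb,node,apple,oval,peg]
Tick 8: prefer B, take mesh from B; A=[-] B=[iron] C=[ingot,knob,orb,node,apple,oval,peg,mesh]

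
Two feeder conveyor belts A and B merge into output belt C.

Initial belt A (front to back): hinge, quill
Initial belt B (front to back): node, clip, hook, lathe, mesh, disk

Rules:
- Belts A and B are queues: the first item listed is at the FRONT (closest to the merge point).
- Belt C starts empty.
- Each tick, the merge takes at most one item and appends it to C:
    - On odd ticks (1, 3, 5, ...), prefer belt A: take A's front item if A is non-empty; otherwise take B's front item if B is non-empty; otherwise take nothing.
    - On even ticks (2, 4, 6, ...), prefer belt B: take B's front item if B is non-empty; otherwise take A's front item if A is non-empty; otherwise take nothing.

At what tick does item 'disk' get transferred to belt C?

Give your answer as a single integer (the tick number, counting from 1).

Tick 1: prefer A, take hinge from A; A=[quill] B=[node,clip,hook,lathe,mesh,disk] C=[hinge]
Tick 2: prefer B, take node from B; A=[quill] B=[clip,hook,lathe,mesh,disk] C=[hinge,node]
Tick 3: prefer A, take quill from A; A=[-] B=[clip,hook,lathe,mesh,disk] C=[hinge,node,quill]
Tick 4: prefer B, take clip from B; A=[-] B=[hook,lathe,mesh,disk] C=[hinge,node,quill,clip]
Tick 5: prefer A, take hook from B; A=[-] B=[lathe,mesh,disk] C=[hinge,node,quill,clip,hook]
Tick 6: prefer B, take lathe from B; A=[-] B=[mesh,disk] C=[hinge,node,quill,clip,hook,lathe]
Tick 7: prefer A, take mesh from B; A=[-] B=[disk] C=[hinge,node,quill,clip,hook,lathe,mesh]
Tick 8: prefer B, take disk from B; A=[-] B=[-] C=[hinge,node,quill,clip,hook,lathe,mesh,disk]

Answer: 8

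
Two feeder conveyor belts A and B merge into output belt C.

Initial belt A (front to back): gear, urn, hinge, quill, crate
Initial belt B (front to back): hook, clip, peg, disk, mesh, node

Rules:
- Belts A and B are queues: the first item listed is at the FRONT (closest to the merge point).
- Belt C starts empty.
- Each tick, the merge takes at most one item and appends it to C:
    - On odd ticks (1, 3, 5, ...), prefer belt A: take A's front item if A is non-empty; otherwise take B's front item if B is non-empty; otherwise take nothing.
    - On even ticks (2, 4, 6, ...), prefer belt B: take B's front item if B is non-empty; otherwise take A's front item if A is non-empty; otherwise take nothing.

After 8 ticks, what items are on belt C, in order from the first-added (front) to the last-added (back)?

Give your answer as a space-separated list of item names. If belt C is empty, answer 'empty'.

Answer: gear hook urn clip hinge peg quill disk

Derivation:
Tick 1: prefer A, take gear from A; A=[urn,hinge,quill,crate] B=[hook,clip,peg,disk,mesh,node] C=[gear]
Tick 2: prefer B, take hook from B; A=[urn,hinge,quill,crate] B=[clip,peg,disk,mesh,node] C=[gear,hook]
Tick 3: prefer A, take urn from A; A=[hinge,quill,crate] B=[clip,peg,disk,mesh,node] C=[gear,hook,urn]
Tick 4: prefer B, take clip from B; A=[hinge,quill,crate] B=[peg,disk,mesh,node] C=[gear,hook,urn,clip]
Tick 5: prefer A, take hinge from A; A=[quill,crate] B=[peg,disk,mesh,node] C=[gear,hook,urn,clip,hinge]
Tick 6: prefer B, take peg from B; A=[quill,crate] B=[disk,mesh,node] C=[gear,hook,urn,clip,hinge,peg]
Tick 7: prefer A, take quill from A; A=[crate] B=[disk,mesh,node] C=[gear,hook,urn,clip,hinge,peg,quill]
Tick 8: prefer B, take disk from B; A=[crate] B=[mesh,node] C=[gear,hook,urn,clip,hinge,peg,quill,disk]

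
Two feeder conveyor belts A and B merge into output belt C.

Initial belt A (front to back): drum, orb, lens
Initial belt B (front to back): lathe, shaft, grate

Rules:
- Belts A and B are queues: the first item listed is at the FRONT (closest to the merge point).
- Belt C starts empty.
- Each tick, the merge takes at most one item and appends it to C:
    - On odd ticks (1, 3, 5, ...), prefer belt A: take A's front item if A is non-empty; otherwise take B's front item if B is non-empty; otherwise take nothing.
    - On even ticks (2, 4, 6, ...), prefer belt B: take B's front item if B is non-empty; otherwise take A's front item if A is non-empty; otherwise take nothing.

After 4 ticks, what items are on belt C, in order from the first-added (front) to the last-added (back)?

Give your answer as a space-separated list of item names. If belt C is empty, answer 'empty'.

Tick 1: prefer A, take drum from A; A=[orb,lens] B=[lathe,shaft,grate] C=[drum]
Tick 2: prefer B, take lathe from B; A=[orb,lens] B=[shaft,grate] C=[drum,lathe]
Tick 3: prefer A, take orb from A; A=[lens] B=[shaft,grate] C=[drum,lathe,orb]
Tick 4: prefer B, take shaft from B; A=[lens] B=[grate] C=[drum,lathe,orb,shaft]

Answer: drum lathe orb shaft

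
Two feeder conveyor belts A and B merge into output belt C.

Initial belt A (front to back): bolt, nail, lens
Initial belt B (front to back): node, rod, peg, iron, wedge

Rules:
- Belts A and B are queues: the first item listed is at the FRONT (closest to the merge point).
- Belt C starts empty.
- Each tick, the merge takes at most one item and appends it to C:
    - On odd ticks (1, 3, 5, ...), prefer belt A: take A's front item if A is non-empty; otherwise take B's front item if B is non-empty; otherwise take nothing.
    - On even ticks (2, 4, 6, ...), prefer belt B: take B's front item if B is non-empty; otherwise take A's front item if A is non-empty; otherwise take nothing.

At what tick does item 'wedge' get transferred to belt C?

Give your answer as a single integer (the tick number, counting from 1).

Tick 1: prefer A, take bolt from A; A=[nail,lens] B=[node,rod,peg,iron,wedge] C=[bolt]
Tick 2: prefer B, take node from B; A=[nail,lens] B=[rod,peg,iron,wedge] C=[bolt,node]
Tick 3: prefer A, take nail from A; A=[lens] B=[rod,peg,iron,wedge] C=[bolt,node,nail]
Tick 4: prefer B, take rod from B; A=[lens] B=[peg,iron,wedge] C=[bolt,node,nail,rod]
Tick 5: prefer A, take lens from A; A=[-] B=[peg,iron,wedge] C=[bolt,node,nail,rod,lens]
Tick 6: prefer B, take peg from B; A=[-] B=[iron,wedge] C=[bolt,node,nail,rod,lens,peg]
Tick 7: prefer A, take iron from B; A=[-] B=[wedge] C=[bolt,node,nail,rod,lens,peg,iron]
Tick 8: prefer B, take wedge from B; A=[-] B=[-] C=[bolt,node,nail,rod,lens,peg,iron,wedge]

Answer: 8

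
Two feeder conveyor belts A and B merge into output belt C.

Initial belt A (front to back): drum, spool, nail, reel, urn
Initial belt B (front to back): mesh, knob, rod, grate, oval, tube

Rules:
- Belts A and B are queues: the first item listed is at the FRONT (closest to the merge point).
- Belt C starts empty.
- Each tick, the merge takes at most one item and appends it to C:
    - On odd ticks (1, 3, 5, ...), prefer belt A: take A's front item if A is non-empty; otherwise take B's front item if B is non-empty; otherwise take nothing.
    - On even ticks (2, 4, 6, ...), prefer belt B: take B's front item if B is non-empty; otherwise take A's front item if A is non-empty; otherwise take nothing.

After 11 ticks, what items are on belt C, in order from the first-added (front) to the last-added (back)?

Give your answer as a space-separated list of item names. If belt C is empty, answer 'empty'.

Tick 1: prefer A, take drum from A; A=[spool,nail,reel,urn] B=[mesh,knob,rod,grate,oval,tube] C=[drum]
Tick 2: prefer B, take mesh from B; A=[spool,nail,reel,urn] B=[knob,rod,grate,oval,tube] C=[drum,mesh]
Tick 3: prefer A, take spool from A; A=[nail,reel,urn] B=[knob,rod,grate,oval,tube] C=[drum,mesh,spool]
Tick 4: prefer B, take knob from B; A=[nail,reel,urn] B=[rod,grate,oval,tube] C=[drum,mesh,spool,knob]
Tick 5: prefer A, take nail from A; A=[reel,urn] B=[rod,grate,oval,tube] C=[drum,mesh,spool,knob,nail]
Tick 6: prefer B, take rod from B; A=[reel,urn] B=[grate,oval,tube] C=[drum,mesh,spool,knob,nail,rod]
Tick 7: prefer A, take reel from A; A=[urn] B=[grate,oval,tube] C=[drum,mesh,spool,knob,nail,rod,reel]
Tick 8: prefer B, take grate from B; A=[urn] B=[oval,tube] C=[drum,mesh,spool,knob,nail,rod,reel,grate]
Tick 9: prefer A, take urn from A; A=[-] B=[oval,tube] C=[drum,mesh,spool,knob,nail,rod,reel,grate,urn]
Tick 10: prefer B, take oval from B; A=[-] B=[tube] C=[drum,mesh,spool,knob,nail,rod,reel,grate,urn,oval]
Tick 11: prefer A, take tube from B; A=[-] B=[-] C=[drum,mesh,spool,knob,nail,rod,reel,grate,urn,oval,tube]

Answer: drum mesh spool knob nail rod reel grate urn oval tube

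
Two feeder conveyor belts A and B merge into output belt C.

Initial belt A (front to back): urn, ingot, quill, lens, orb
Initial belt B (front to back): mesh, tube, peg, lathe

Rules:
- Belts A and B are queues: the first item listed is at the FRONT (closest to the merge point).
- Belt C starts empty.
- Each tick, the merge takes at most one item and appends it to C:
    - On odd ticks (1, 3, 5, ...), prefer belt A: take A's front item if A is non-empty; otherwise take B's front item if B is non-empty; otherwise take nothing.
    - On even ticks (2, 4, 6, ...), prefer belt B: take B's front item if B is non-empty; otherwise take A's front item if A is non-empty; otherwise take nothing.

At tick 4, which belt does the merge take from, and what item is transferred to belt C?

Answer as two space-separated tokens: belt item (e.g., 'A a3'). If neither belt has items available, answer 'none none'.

Tick 1: prefer A, take urn from A; A=[ingot,quill,lens,orb] B=[mesh,tube,peg,lathe] C=[urn]
Tick 2: prefer B, take mesh from B; A=[ingot,quill,lens,orb] B=[tube,peg,lathe] C=[urn,mesh]
Tick 3: prefer A, take ingot from A; A=[quill,lens,orb] B=[tube,peg,lathe] C=[urn,mesh,ingot]
Tick 4: prefer B, take tube from B; A=[quill,lens,orb] B=[peg,lathe] C=[urn,mesh,ingot,tube]

Answer: B tube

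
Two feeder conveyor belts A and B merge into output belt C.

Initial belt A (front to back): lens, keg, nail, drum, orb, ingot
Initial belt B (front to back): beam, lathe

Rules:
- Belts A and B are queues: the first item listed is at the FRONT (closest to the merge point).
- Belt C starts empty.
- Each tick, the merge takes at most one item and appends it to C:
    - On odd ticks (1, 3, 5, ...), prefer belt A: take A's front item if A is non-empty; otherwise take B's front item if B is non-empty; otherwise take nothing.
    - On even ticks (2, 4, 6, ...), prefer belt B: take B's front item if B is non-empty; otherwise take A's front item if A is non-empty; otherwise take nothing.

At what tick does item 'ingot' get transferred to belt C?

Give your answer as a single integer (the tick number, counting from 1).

Answer: 8

Derivation:
Tick 1: prefer A, take lens from A; A=[keg,nail,drum,orb,ingot] B=[beam,lathe] C=[lens]
Tick 2: prefer B, take beam from B; A=[keg,nail,drum,orb,ingot] B=[lathe] C=[lens,beam]
Tick 3: prefer A, take keg from A; A=[nail,drum,orb,ingot] B=[lathe] C=[lens,beam,keg]
Tick 4: prefer B, take lathe from B; A=[nail,drum,orb,ingot] B=[-] C=[lens,beam,keg,lathe]
Tick 5: prefer A, take nail from A; A=[drum,orb,ingot] B=[-] C=[lens,beam,keg,lathe,nail]
Tick 6: prefer B, take drum from A; A=[orb,ingot] B=[-] C=[lens,beam,keg,lathe,nail,drum]
Tick 7: prefer A, take orb from A; A=[ingot] B=[-] C=[lens,beam,keg,lathe,nail,drum,orb]
Tick 8: prefer B, take ingot from A; A=[-] B=[-] C=[lens,beam,keg,lathe,nail,drum,orb,ingot]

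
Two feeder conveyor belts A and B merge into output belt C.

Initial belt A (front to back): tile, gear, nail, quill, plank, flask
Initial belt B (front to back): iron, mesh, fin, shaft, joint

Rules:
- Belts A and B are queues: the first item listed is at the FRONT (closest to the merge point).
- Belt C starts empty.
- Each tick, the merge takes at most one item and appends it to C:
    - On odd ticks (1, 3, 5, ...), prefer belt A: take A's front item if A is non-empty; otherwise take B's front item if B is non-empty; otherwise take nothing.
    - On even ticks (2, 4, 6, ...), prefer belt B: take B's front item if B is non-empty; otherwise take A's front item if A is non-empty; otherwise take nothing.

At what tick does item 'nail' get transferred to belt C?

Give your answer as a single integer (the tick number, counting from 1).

Answer: 5

Derivation:
Tick 1: prefer A, take tile from A; A=[gear,nail,quill,plank,flask] B=[iron,mesh,fin,shaft,joint] C=[tile]
Tick 2: prefer B, take iron from B; A=[gear,nail,quill,plank,flask] B=[mesh,fin,shaft,joint] C=[tile,iron]
Tick 3: prefer A, take gear from A; A=[nail,quill,plank,flask] B=[mesh,fin,shaft,joint] C=[tile,iron,gear]
Tick 4: prefer B, take mesh from B; A=[nail,quill,plank,flask] B=[fin,shaft,joint] C=[tile,iron,gear,mesh]
Tick 5: prefer A, take nail from A; A=[quill,plank,flask] B=[fin,shaft,joint] C=[tile,iron,gear,mesh,nail]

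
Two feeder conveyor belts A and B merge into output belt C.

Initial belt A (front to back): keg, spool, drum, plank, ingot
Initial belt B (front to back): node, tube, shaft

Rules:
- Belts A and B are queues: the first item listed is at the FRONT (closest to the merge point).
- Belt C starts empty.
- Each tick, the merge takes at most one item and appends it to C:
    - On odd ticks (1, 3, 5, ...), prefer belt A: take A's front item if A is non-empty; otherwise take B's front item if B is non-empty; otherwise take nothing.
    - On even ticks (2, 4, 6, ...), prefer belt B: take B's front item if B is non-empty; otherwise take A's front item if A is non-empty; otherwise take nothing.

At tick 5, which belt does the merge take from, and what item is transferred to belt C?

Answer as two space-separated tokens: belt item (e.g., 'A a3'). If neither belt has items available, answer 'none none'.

Tick 1: prefer A, take keg from A; A=[spool,drum,plank,ingot] B=[node,tube,shaft] C=[keg]
Tick 2: prefer B, take node from B; A=[spool,drum,plank,ingot] B=[tube,shaft] C=[keg,node]
Tick 3: prefer A, take spool from A; A=[drum,plank,ingot] B=[tube,shaft] C=[keg,node,spool]
Tick 4: prefer B, take tube from B; A=[drum,plank,ingot] B=[shaft] C=[keg,node,spool,tube]
Tick 5: prefer A, take drum from A; A=[plank,ingot] B=[shaft] C=[keg,node,spool,tube,drum]

Answer: A drum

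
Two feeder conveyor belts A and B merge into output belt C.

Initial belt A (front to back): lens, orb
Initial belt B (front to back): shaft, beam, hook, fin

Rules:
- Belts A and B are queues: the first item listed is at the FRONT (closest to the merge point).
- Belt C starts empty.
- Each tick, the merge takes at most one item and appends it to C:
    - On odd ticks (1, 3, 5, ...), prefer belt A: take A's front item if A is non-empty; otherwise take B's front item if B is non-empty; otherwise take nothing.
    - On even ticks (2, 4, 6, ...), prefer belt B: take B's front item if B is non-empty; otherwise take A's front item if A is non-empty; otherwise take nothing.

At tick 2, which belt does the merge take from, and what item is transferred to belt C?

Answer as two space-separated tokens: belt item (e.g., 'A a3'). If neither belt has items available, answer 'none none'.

Answer: B shaft

Derivation:
Tick 1: prefer A, take lens from A; A=[orb] B=[shaft,beam,hook,fin] C=[lens]
Tick 2: prefer B, take shaft from B; A=[orb] B=[beam,hook,fin] C=[lens,shaft]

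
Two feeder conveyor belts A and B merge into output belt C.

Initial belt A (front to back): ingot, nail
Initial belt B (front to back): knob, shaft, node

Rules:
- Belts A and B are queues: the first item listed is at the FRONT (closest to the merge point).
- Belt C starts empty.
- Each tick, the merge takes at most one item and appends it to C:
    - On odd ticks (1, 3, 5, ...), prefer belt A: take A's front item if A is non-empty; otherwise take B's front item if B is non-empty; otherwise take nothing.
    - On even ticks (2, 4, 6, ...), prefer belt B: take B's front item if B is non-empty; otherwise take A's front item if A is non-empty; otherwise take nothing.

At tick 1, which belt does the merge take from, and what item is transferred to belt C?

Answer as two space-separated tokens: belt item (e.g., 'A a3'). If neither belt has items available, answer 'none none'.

Tick 1: prefer A, take ingot from A; A=[nail] B=[knob,shaft,node] C=[ingot]

Answer: A ingot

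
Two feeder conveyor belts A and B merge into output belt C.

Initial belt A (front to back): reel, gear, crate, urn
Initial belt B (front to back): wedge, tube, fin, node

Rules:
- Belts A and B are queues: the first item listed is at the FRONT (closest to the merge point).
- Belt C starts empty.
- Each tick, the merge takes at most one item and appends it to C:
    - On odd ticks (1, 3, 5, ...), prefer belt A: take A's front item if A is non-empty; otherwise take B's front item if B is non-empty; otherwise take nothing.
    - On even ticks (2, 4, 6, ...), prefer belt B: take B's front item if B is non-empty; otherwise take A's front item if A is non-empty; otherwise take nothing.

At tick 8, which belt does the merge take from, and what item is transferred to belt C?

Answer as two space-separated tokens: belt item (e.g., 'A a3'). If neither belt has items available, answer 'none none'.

Answer: B node

Derivation:
Tick 1: prefer A, take reel from A; A=[gear,crate,urn] B=[wedge,tube,fin,node] C=[reel]
Tick 2: prefer B, take wedge from B; A=[gear,crate,urn] B=[tube,fin,node] C=[reel,wedge]
Tick 3: prefer A, take gear from A; A=[crate,urn] B=[tube,fin,node] C=[reel,wedge,gear]
Tick 4: prefer B, take tube from B; A=[crate,urn] B=[fin,node] C=[reel,wedge,gear,tube]
Tick 5: prefer A, take crate from A; A=[urn] B=[fin,node] C=[reel,wedge,gear,tube,crate]
Tick 6: prefer B, take fin from B; A=[urn] B=[node] C=[reel,wedge,gear,tube,crate,fin]
Tick 7: prefer A, take urn from A; A=[-] B=[node] C=[reel,wedge,gear,tube,crate,fin,urn]
Tick 8: prefer B, take node from B; A=[-] B=[-] C=[reel,wedge,gear,tube,crate,fin,urn,node]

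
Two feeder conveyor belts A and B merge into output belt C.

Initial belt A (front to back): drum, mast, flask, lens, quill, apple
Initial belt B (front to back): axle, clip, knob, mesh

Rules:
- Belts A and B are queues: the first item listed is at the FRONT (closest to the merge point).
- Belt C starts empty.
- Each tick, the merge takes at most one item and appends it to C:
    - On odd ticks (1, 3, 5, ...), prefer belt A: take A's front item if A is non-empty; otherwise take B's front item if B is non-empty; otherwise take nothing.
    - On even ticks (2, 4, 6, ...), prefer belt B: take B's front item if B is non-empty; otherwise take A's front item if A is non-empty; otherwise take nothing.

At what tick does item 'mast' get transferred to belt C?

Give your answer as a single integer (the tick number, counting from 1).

Tick 1: prefer A, take drum from A; A=[mast,flask,lens,quill,apple] B=[axle,clip,knob,mesh] C=[drum]
Tick 2: prefer B, take axle from B; A=[mast,flask,lens,quill,apple] B=[clip,knob,mesh] C=[drum,axle]
Tick 3: prefer A, take mast from A; A=[flask,lens,quill,apple] B=[clip,knob,mesh] C=[drum,axle,mast]

Answer: 3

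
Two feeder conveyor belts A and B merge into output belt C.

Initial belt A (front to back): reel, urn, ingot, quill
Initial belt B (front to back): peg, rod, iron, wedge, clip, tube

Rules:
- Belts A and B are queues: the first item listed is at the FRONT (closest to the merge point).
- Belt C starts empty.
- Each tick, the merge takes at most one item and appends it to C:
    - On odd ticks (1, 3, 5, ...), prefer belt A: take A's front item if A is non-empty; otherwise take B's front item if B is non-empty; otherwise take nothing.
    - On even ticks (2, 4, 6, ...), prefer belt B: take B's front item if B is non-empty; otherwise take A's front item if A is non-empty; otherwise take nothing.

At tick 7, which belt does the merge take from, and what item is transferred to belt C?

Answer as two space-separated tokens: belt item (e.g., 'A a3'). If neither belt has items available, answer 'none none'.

Answer: A quill

Derivation:
Tick 1: prefer A, take reel from A; A=[urn,ingot,quill] B=[peg,rod,iron,wedge,clip,tube] C=[reel]
Tick 2: prefer B, take peg from B; A=[urn,ingot,quill] B=[rod,iron,wedge,clip,tube] C=[reel,peg]
Tick 3: prefer A, take urn from A; A=[ingot,quill] B=[rod,iron,wedge,clip,tube] C=[reel,peg,urn]
Tick 4: prefer B, take rod from B; A=[ingot,quill] B=[iron,wedge,clip,tube] C=[reel,peg,urn,rod]
Tick 5: prefer A, take ingot from A; A=[quill] B=[iron,wedge,clip,tube] C=[reel,peg,urn,rod,ingot]
Tick 6: prefer B, take iron from B; A=[quill] B=[wedge,clip,tube] C=[reel,peg,urn,rod,ingot,iron]
Tick 7: prefer A, take quill from A; A=[-] B=[wedge,clip,tube] C=[reel,peg,urn,rod,ingot,iron,quill]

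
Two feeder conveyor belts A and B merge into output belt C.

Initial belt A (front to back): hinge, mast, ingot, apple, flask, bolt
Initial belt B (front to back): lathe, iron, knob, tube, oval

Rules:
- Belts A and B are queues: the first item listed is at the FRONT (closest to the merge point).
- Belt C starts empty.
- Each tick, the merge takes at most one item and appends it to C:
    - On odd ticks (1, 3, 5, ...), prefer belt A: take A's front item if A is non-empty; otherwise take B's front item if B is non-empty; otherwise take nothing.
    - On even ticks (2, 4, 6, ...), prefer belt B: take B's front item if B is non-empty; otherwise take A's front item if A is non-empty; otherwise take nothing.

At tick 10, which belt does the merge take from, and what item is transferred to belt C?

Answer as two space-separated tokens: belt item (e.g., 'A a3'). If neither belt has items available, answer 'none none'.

Tick 1: prefer A, take hinge from A; A=[mast,ingot,apple,flask,bolt] B=[lathe,iron,knob,tube,oval] C=[hinge]
Tick 2: prefer B, take lathe from B; A=[mast,ingot,apple,flask,bolt] B=[iron,knob,tube,oval] C=[hinge,lathe]
Tick 3: prefer A, take mast from A; A=[ingot,apple,flask,bolt] B=[iron,knob,tube,oval] C=[hinge,lathe,mast]
Tick 4: prefer B, take iron from B; A=[ingot,apple,flask,bolt] B=[knob,tube,oval] C=[hinge,lathe,mast,iron]
Tick 5: prefer A, take ingot from A; A=[apple,flask,bolt] B=[knob,tube,oval] C=[hinge,lathe,mast,iron,ingot]
Tick 6: prefer B, take knob from B; A=[apple,flask,bolt] B=[tube,oval] C=[hinge,lathe,mast,iron,ingot,knob]
Tick 7: prefer A, take apple from A; A=[flask,bolt] B=[tube,oval] C=[hinge,lathe,mast,iron,ingot,knob,apple]
Tick 8: prefer B, take tube from B; A=[flask,bolt] B=[oval] C=[hinge,lathe,mast,iron,ingot,knob,apple,tube]
Tick 9: prefer A, take flask from A; A=[bolt] B=[oval] C=[hinge,lathe,mast,iron,ingot,knob,apple,tube,flask]
Tick 10: prefer B, take oval from B; A=[bolt] B=[-] C=[hinge,lathe,mast,iron,ingot,knob,apple,tube,flask,oval]

Answer: B oval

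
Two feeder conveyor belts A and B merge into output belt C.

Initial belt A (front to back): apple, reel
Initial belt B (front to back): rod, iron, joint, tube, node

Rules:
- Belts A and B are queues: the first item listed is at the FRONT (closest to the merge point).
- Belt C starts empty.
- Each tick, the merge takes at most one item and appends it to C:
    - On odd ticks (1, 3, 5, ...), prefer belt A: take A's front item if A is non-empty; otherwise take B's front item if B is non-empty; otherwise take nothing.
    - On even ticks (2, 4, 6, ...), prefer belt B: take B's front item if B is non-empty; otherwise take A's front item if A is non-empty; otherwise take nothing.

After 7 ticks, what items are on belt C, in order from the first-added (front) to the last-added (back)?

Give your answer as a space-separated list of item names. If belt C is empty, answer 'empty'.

Tick 1: prefer A, take apple from A; A=[reel] B=[rod,iron,joint,tube,node] C=[apple]
Tick 2: prefer B, take rod from B; A=[reel] B=[iron,joint,tube,node] C=[apple,rod]
Tick 3: prefer A, take reel from A; A=[-] B=[iron,joint,tube,node] C=[apple,rod,reel]
Tick 4: prefer B, take iron from B; A=[-] B=[joint,tube,node] C=[apple,rod,reel,iron]
Tick 5: prefer A, take joint from B; A=[-] B=[tube,node] C=[apple,rod,reel,iron,joint]
Tick 6: prefer B, take tube from B; A=[-] B=[node] C=[apple,rod,reel,iron,joint,tube]
Tick 7: prefer A, take node from B; A=[-] B=[-] C=[apple,rod,reel,iron,joint,tube,node]

Answer: apple rod reel iron joint tube node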